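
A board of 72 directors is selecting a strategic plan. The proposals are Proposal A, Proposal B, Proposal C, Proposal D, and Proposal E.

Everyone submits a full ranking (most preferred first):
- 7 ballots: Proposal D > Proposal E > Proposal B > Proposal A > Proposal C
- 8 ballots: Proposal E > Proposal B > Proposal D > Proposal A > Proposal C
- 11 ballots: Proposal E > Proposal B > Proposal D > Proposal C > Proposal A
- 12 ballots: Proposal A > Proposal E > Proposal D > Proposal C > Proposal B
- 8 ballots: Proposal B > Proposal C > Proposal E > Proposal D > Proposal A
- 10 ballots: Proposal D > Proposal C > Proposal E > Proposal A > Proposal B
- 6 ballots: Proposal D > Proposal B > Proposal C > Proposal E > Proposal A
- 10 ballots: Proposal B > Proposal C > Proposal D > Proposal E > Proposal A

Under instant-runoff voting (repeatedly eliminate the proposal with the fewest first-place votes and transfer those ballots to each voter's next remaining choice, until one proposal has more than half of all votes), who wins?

Round 1: Proposal A 12, Proposal B 18, Proposal C 0, Proposal D 23, Proposal E 19. Proposal C eliminated.
Round 2: Proposal A 12, Proposal B 18, Proposal D 23, Proposal E 19. Proposal A eliminated.
Round 3: Proposal B 18, Proposal D 23, Proposal E 31. Proposal B eliminated.
Round 4: Proposal D 33, Proposal E 39. Proposal E has a majority (≥37).

Proposal E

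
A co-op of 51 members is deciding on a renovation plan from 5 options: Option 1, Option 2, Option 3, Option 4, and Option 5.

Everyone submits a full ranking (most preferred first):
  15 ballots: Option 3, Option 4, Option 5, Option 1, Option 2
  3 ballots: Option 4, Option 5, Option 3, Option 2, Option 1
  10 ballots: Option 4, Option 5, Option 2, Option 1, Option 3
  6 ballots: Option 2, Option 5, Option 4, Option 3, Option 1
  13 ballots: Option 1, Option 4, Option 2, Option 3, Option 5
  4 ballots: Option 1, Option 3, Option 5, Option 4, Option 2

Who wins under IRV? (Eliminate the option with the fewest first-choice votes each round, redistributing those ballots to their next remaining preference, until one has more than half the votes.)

Round 1: Option 1 17, Option 2 6, Option 3 15, Option 4 13, Option 5 0. Option 5 eliminated.
Round 2: Option 1 17, Option 2 6, Option 3 15, Option 4 13. Option 2 eliminated.
Round 3: Option 1 17, Option 3 15, Option 4 19. Option 3 eliminated.
Round 4: Option 1 17, Option 4 34. Option 4 has a majority (≥26).

Option 4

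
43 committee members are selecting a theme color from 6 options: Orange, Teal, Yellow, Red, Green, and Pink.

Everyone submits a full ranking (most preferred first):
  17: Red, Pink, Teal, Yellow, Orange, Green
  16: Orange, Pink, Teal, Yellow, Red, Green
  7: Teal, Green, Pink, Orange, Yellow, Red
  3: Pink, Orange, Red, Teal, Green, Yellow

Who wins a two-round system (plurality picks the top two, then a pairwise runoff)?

Round 1 first-place votes: Orange 16, Teal 7, Yellow 0, Red 17, Green 0, Pink 3. Red and Orange advance.
Runoff: Red is ranked above Orange on 17 ballots, Orange above Red on 26.

Orange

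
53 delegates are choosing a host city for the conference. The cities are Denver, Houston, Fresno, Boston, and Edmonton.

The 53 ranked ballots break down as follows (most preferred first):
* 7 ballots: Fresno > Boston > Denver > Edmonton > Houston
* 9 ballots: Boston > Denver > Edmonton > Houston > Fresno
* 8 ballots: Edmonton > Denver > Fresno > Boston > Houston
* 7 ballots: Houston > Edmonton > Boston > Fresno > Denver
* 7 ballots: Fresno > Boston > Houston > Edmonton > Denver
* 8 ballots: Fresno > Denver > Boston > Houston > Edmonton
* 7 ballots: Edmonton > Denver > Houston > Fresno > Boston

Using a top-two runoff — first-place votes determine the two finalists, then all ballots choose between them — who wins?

Round 1 first-place votes: Denver 0, Houston 7, Fresno 22, Boston 9, Edmonton 15. Fresno and Edmonton advance.
Runoff: Fresno is ranked above Edmonton on 22 ballots, Edmonton above Fresno on 31.

Edmonton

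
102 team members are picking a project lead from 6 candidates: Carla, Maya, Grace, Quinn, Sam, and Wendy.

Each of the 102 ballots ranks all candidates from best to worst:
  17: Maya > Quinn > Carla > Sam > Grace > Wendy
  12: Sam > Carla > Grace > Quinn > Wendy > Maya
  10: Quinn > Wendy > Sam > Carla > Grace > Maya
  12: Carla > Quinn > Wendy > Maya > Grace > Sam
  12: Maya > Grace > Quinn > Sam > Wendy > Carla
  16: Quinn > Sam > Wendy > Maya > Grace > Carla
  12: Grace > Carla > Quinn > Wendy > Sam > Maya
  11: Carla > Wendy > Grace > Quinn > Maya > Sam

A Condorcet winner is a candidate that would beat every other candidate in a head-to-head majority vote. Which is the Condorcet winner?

Quinn vs Carla: 55–47
Quinn vs Maya: 73–29
Quinn vs Grace: 55–47
Quinn vs Sam: 90–12
Quinn vs Wendy: 91–11
Quinn beats every other candidate.

Quinn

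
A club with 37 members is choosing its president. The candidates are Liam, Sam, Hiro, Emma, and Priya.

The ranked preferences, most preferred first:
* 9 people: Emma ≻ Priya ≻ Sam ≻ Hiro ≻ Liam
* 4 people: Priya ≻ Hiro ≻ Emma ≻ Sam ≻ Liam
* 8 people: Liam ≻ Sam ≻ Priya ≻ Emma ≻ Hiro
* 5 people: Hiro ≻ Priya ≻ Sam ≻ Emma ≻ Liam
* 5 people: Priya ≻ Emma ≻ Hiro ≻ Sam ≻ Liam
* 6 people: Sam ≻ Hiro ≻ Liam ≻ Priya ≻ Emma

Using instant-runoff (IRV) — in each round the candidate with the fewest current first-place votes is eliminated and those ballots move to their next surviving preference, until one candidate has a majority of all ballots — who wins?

Priya

Round 1: Liam 8, Sam 6, Hiro 5, Emma 9, Priya 9. Hiro eliminated.
Round 2: Liam 8, Sam 6, Emma 9, Priya 14. Sam eliminated.
Round 3: Liam 14, Emma 9, Priya 14. Emma eliminated.
Round 4: Liam 14, Priya 23. Priya has a majority (≥19).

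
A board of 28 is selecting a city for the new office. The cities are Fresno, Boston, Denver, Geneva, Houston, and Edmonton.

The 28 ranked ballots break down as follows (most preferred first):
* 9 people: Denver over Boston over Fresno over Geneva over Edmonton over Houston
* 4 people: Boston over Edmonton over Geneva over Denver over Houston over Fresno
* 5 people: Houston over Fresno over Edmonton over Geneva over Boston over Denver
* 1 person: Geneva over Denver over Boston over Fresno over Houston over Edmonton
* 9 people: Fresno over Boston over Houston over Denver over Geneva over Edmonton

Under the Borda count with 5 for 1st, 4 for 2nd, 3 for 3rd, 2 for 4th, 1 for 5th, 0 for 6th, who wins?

Boston

Fresno: 9×3 + 4×0 + 5×4 + 1×2 + 9×5 = 94
Boston: 9×4 + 4×5 + 5×1 + 1×3 + 9×4 = 100
Denver: 9×5 + 4×2 + 5×0 + 1×4 + 9×2 = 75
Geneva: 9×2 + 4×3 + 5×2 + 1×5 + 9×1 = 54
Houston: 9×0 + 4×1 + 5×5 + 1×1 + 9×3 = 57
Edmonton: 9×1 + 4×4 + 5×3 + 1×0 + 9×0 = 40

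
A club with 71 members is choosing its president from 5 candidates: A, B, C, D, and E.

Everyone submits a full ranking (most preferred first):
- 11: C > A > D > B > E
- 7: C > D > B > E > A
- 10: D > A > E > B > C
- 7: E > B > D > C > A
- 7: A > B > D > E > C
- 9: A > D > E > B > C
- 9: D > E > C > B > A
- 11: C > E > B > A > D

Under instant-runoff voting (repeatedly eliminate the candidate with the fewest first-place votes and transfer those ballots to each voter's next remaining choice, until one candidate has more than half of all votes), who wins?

Round 1: A 16, B 0, C 29, D 19, E 7. B eliminated.
Round 2: A 16, C 29, D 19, E 7. E eliminated.
Round 3: A 16, C 29, D 26. A eliminated.
Round 4: C 29, D 42. D has a majority (≥36).

D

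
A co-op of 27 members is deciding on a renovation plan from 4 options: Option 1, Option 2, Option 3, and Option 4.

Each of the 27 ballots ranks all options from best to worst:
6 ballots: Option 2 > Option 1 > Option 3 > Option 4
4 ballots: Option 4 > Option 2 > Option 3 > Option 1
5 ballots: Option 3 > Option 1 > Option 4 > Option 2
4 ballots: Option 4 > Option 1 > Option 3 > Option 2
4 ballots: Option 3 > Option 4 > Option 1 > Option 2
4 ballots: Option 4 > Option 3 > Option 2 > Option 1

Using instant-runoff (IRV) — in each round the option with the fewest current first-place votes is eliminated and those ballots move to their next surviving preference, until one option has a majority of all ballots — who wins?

Option 3

Round 1: Option 1 0, Option 2 6, Option 3 9, Option 4 12. Option 1 eliminated.
Round 2: Option 2 6, Option 3 9, Option 4 12. Option 2 eliminated.
Round 3: Option 3 15, Option 4 12. Option 3 has a majority (≥14).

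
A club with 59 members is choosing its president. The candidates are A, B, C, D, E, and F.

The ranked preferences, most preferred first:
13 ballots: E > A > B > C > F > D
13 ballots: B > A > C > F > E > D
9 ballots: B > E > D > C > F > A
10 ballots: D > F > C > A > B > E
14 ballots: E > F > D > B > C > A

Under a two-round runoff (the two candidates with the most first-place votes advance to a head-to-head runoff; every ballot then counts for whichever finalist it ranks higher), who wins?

B

Round 1 first-place votes: A 0, B 22, C 0, D 10, E 27, F 0. E and B advance.
Runoff: E is ranked above B on 27 ballots, B above E on 32.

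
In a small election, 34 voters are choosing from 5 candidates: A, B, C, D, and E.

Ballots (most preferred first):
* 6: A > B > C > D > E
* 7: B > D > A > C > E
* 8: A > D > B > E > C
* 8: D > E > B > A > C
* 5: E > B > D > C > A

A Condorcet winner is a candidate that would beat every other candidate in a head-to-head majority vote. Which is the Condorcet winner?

B vs A: 20–14
B vs C: 34–0
B vs D: 18–16
B vs E: 21–13
B beats every other candidate.

B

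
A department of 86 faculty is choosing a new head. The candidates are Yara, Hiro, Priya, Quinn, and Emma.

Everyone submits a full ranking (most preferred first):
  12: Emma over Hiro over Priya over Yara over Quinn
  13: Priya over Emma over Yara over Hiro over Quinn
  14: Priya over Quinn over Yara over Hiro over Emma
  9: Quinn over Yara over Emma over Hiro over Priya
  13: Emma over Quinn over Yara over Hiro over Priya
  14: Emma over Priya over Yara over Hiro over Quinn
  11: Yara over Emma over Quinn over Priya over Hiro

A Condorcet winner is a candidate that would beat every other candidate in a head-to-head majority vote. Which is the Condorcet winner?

Emma vs Yara: 52–34
Emma vs Hiro: 72–14
Emma vs Priya: 59–27
Emma vs Quinn: 63–23
Emma beats every other candidate.

Emma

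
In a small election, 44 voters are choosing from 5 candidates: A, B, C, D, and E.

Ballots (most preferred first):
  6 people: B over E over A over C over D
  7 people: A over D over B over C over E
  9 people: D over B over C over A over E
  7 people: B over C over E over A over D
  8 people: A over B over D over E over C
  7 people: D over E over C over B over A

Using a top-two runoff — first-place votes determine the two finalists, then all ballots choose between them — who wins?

A

Round 1 first-place votes: A 15, B 13, C 0, D 16, E 0. D and A advance.
Runoff: D is ranked above A on 16 ballots, A above D on 28.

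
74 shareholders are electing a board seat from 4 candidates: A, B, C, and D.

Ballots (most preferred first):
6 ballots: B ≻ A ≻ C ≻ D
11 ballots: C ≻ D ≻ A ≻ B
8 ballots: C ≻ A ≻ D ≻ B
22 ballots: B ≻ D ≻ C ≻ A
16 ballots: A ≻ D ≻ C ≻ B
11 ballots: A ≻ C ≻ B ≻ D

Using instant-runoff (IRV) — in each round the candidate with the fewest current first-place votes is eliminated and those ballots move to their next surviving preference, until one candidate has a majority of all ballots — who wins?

A

Round 1: A 27, B 28, C 19, D 0. D eliminated.
Round 2: A 27, B 28, C 19. C eliminated.
Round 3: A 46, B 28. A has a majority (≥38).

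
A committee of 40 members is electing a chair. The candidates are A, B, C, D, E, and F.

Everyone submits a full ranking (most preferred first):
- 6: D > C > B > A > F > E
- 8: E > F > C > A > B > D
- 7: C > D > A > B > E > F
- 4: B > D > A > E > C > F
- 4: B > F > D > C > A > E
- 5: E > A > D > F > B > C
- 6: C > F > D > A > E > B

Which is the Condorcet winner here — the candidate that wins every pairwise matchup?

C vs A: 31–9
C vs B: 27–13
C vs D: 21–19
C vs E: 23–17
C vs F: 23–17
C beats every other candidate.

C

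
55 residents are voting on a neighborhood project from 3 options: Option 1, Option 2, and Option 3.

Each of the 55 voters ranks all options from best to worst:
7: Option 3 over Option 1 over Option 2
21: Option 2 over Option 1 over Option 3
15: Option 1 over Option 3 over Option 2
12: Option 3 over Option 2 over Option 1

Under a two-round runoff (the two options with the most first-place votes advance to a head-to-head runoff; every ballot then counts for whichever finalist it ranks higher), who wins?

Option 3

Round 1 first-place votes: Option 1 15, Option 2 21, Option 3 19. Option 2 and Option 3 advance.
Runoff: Option 2 is ranked above Option 3 on 21 ballots, Option 3 above Option 2 on 34.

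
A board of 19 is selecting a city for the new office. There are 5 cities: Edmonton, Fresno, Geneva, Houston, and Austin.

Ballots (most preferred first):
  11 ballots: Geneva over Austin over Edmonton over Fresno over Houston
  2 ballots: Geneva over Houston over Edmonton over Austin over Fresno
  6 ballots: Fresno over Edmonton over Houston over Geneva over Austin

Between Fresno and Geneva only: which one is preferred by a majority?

Fresno is ranked above Geneva on 6 ballots; Geneva above Fresno on 13.

Geneva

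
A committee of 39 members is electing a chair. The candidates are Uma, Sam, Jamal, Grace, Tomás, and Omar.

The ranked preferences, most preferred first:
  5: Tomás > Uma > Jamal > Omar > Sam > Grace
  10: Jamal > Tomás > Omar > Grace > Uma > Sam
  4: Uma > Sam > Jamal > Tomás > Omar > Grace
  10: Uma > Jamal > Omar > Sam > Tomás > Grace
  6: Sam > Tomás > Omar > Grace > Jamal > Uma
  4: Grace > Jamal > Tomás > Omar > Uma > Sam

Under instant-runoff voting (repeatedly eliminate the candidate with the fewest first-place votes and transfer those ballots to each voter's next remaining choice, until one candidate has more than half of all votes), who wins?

Round 1: Uma 14, Sam 6, Jamal 10, Grace 4, Tomás 5, Omar 0. Omar eliminated.
Round 2: Uma 14, Sam 6, Jamal 10, Grace 4, Tomás 5. Grace eliminated.
Round 3: Uma 14, Sam 6, Jamal 14, Tomás 5. Tomás eliminated.
Round 4: Uma 19, Sam 6, Jamal 14. Sam eliminated.
Round 5: Uma 19, Jamal 20. Jamal has a majority (≥20).

Jamal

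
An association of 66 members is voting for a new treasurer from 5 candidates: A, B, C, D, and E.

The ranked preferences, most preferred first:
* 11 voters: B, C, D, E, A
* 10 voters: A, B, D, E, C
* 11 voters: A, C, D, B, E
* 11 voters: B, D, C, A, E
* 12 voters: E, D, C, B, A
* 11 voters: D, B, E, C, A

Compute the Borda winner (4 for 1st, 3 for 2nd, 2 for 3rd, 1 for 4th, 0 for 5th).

D

A: 11×0 + 10×4 + 11×4 + 11×1 + 12×0 + 11×0 = 95
B: 11×4 + 10×3 + 11×1 + 11×4 + 12×1 + 11×3 = 174
C: 11×3 + 10×0 + 11×3 + 11×2 + 12×2 + 11×1 = 123
D: 11×2 + 10×2 + 11×2 + 11×3 + 12×3 + 11×4 = 177
E: 11×1 + 10×1 + 11×0 + 11×0 + 12×4 + 11×2 = 91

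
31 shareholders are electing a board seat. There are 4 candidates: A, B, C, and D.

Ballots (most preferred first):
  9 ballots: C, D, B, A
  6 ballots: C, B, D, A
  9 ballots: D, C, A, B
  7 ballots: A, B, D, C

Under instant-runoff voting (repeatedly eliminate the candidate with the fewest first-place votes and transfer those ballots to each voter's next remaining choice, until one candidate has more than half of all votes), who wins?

Round 1: A 7, B 0, C 15, D 9. B eliminated.
Round 2: A 7, C 15, D 9. A eliminated.
Round 3: C 15, D 16. D has a majority (≥16).

D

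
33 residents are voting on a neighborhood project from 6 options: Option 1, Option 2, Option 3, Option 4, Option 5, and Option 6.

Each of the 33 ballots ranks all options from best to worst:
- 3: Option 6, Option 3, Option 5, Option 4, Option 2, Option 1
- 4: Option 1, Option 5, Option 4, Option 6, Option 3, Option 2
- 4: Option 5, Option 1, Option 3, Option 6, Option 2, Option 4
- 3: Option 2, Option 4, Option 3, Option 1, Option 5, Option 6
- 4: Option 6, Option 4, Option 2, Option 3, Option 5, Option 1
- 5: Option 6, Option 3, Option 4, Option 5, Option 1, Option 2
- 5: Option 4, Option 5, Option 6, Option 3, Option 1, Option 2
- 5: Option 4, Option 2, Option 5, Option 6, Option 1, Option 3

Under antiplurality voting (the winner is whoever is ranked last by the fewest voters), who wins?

Last-place votes: Option 1 7, Option 2 14, Option 3 5, Option 4 4, Option 5 0, Option 6 3.

Option 5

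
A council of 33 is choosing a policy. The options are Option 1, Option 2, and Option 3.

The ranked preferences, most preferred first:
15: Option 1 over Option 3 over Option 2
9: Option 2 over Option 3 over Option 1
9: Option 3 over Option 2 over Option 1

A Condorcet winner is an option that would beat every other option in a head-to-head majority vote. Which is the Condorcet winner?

Option 3 vs Option 1: 18–15
Option 3 vs Option 2: 24–9
Option 3 beats every other option.

Option 3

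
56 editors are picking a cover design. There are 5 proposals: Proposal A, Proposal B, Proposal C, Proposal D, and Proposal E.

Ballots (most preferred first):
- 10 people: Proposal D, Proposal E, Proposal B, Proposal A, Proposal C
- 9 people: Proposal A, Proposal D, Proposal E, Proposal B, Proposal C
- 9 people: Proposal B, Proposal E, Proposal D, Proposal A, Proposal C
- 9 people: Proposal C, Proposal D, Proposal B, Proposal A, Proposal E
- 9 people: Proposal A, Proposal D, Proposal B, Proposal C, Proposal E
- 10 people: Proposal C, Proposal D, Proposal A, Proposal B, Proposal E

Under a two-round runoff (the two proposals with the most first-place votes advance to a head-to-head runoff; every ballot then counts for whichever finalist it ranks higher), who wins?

Round 1 first-place votes: Proposal A 18, Proposal B 9, Proposal C 19, Proposal D 10, Proposal E 0. Proposal C and Proposal A advance.
Runoff: Proposal C is ranked above Proposal A on 19 ballots, Proposal A above Proposal C on 37.

Proposal A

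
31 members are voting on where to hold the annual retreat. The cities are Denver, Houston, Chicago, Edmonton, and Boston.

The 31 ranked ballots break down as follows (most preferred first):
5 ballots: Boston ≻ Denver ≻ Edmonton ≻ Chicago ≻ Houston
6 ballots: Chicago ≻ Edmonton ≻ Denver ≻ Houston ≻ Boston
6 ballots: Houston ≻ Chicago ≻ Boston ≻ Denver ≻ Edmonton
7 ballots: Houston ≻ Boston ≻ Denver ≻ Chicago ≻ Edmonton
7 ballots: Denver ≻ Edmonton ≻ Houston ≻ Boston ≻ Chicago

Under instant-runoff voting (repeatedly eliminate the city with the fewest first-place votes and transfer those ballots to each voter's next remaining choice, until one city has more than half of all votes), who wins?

Round 1: Denver 7, Houston 13, Chicago 6, Edmonton 0, Boston 5. Edmonton eliminated.
Round 2: Denver 7, Houston 13, Chicago 6, Boston 5. Boston eliminated.
Round 3: Denver 12, Houston 13, Chicago 6. Chicago eliminated.
Round 4: Denver 18, Houston 13. Denver has a majority (≥16).

Denver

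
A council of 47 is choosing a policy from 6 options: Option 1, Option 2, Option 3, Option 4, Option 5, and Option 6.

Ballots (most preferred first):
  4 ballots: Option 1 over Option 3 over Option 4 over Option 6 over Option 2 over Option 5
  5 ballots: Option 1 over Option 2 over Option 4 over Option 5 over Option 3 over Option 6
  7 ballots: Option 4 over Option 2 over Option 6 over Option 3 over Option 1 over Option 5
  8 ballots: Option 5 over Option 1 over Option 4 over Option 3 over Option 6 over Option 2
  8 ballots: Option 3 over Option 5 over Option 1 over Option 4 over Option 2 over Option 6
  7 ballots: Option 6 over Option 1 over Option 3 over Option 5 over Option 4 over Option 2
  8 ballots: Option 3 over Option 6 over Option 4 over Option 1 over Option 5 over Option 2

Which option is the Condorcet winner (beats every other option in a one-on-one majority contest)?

Option 1 vs Option 2: 40–7
Option 1 vs Option 3: 24–23
Option 1 vs Option 4: 32–15
Option 1 vs Option 5: 31–16
Option 1 vs Option 6: 25–22
Option 1 beats every other option.

Option 1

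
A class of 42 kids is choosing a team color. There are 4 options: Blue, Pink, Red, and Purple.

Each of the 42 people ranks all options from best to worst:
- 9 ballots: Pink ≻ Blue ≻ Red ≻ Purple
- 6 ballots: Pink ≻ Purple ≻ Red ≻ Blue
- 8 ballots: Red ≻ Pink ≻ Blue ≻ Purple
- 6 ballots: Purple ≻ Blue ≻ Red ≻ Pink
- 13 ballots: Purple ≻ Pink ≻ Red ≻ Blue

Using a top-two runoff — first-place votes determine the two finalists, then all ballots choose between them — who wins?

Round 1 first-place votes: Blue 0, Pink 15, Red 8, Purple 19. Purple and Pink advance.
Runoff: Purple is ranked above Pink on 19 ballots, Pink above Purple on 23.

Pink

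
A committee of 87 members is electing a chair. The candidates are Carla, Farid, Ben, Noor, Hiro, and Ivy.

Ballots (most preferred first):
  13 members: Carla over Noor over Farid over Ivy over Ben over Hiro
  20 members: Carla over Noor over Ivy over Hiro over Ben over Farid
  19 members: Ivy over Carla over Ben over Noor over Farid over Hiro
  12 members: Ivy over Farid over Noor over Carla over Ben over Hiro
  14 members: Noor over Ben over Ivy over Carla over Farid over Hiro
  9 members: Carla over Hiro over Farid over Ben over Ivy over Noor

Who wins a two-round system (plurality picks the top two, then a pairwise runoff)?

Ivy

Round 1 first-place votes: Carla 42, Farid 0, Ben 0, Noor 14, Hiro 0, Ivy 31. Carla and Ivy advance.
Runoff: Carla is ranked above Ivy on 42 ballots, Ivy above Carla on 45.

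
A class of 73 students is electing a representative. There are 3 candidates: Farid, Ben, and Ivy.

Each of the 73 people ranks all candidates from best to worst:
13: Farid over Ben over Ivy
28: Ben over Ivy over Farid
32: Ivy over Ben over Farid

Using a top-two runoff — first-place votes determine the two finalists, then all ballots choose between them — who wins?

Round 1 first-place votes: Farid 13, Ben 28, Ivy 32. Ivy and Ben advance.
Runoff: Ivy is ranked above Ben on 32 ballots, Ben above Ivy on 41.

Ben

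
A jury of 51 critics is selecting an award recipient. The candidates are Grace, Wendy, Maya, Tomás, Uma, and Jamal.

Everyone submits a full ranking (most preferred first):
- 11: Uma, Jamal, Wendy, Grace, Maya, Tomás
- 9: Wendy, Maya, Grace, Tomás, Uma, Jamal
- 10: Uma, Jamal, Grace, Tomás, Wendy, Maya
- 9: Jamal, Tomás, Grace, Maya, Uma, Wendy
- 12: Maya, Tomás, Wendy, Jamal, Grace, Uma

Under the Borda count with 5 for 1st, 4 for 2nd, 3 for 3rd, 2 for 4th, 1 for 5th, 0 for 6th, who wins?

Grace: 11×2 + 9×3 + 10×3 + 9×3 + 12×1 = 118
Wendy: 11×3 + 9×5 + 10×1 + 9×0 + 12×3 = 124
Maya: 11×1 + 9×4 + 10×0 + 9×2 + 12×5 = 125
Tomás: 11×0 + 9×2 + 10×2 + 9×4 + 12×4 = 122
Uma: 11×5 + 9×1 + 10×5 + 9×1 + 12×0 = 123
Jamal: 11×4 + 9×0 + 10×4 + 9×5 + 12×2 = 153

Jamal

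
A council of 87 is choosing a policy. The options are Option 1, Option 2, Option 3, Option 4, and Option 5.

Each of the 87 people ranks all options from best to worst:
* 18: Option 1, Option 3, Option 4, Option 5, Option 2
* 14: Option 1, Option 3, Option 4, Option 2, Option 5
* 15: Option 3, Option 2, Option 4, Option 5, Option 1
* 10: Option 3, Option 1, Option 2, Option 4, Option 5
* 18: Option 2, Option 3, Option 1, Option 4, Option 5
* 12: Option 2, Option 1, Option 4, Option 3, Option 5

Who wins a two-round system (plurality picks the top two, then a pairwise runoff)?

Option 2

Round 1 first-place votes: Option 1 32, Option 2 30, Option 3 25, Option 4 0, Option 5 0. Option 1 and Option 2 advance.
Runoff: Option 1 is ranked above Option 2 on 42 ballots, Option 2 above Option 1 on 45.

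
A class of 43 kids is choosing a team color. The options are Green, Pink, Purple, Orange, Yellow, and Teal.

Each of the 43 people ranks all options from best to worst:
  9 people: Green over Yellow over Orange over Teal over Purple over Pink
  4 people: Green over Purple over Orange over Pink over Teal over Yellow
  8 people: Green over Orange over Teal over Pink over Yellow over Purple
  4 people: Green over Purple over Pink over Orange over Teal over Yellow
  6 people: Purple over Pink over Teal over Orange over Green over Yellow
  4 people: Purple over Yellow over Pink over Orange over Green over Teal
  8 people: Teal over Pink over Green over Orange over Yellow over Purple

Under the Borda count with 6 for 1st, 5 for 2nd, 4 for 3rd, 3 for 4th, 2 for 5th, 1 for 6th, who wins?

Green: 9×6 + 4×6 + 8×6 + 4×6 + 6×2 + 4×2 + 8×4 = 202
Pink: 9×1 + 4×3 + 8×3 + 4×4 + 6×5 + 4×4 + 8×5 = 147
Purple: 9×2 + 4×5 + 8×1 + 4×5 + 6×6 + 4×6 + 8×1 = 134
Orange: 9×4 + 4×4 + 8×5 + 4×3 + 6×3 + 4×3 + 8×3 = 158
Yellow: 9×5 + 4×1 + 8×2 + 4×1 + 6×1 + 4×5 + 8×2 = 111
Teal: 9×3 + 4×2 + 8×4 + 4×2 + 6×4 + 4×1 + 8×6 = 151

Green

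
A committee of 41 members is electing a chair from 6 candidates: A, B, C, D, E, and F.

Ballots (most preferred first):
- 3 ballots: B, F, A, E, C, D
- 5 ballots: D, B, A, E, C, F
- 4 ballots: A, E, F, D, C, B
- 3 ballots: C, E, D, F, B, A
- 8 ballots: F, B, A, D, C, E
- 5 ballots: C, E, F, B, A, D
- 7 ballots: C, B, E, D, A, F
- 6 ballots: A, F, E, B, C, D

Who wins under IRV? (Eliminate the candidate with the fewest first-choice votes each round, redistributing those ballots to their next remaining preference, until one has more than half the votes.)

Round 1: A 10, B 3, C 15, D 5, E 0, F 8. E eliminated.
Round 2: A 10, B 3, C 15, D 5, F 8. B eliminated.
Round 3: A 10, C 15, D 5, F 11. D eliminated.
Round 4: A 15, C 15, F 11. F eliminated.
Round 5: A 26, C 15. A has a majority (≥21).

A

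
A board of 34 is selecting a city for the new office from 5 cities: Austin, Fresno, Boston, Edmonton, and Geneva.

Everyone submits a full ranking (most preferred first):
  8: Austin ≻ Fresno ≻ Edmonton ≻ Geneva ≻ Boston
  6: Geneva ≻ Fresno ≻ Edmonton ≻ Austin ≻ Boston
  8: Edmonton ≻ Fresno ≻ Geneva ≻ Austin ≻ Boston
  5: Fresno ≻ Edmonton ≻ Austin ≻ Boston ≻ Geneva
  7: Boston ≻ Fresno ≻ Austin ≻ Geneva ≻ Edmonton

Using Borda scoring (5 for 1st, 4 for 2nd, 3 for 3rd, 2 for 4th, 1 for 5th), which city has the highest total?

Fresno

Austin: 8×5 + 6×2 + 8×2 + 5×3 + 7×3 = 104
Fresno: 8×4 + 6×4 + 8×4 + 5×5 + 7×4 = 141
Boston: 8×1 + 6×1 + 8×1 + 5×2 + 7×5 = 67
Edmonton: 8×3 + 6×3 + 8×5 + 5×4 + 7×1 = 109
Geneva: 8×2 + 6×5 + 8×3 + 5×1 + 7×2 = 89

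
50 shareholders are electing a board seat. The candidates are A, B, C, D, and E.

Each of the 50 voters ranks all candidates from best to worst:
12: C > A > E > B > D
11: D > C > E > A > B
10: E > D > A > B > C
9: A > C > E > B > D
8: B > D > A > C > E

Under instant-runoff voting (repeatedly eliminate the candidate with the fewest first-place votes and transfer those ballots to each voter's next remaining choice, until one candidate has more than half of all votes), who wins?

Round 1: A 9, B 8, C 12, D 11, E 10. B eliminated.
Round 2: A 9, C 12, D 19, E 10. A eliminated.
Round 3: C 21, D 19, E 10. E eliminated.
Round 4: C 21, D 29. D has a majority (≥26).

D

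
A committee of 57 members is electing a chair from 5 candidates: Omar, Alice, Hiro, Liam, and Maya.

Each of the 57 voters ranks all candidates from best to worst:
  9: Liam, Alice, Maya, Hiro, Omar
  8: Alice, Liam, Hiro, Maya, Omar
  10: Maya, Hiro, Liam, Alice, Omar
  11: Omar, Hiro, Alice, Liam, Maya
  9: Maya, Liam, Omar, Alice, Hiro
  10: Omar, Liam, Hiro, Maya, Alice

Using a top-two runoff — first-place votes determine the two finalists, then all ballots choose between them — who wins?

Round 1 first-place votes: Omar 21, Alice 8, Hiro 0, Liam 9, Maya 19. Omar and Maya advance.
Runoff: Omar is ranked above Maya on 21 ballots, Maya above Omar on 36.

Maya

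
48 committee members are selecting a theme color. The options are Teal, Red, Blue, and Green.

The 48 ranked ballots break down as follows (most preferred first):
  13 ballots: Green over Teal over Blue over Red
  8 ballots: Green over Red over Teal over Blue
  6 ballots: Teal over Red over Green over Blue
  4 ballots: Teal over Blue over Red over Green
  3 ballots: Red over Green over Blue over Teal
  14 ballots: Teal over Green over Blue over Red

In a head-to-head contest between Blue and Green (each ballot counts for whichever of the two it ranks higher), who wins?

Green

Blue is ranked above Green on 4 ballots; Green above Blue on 44.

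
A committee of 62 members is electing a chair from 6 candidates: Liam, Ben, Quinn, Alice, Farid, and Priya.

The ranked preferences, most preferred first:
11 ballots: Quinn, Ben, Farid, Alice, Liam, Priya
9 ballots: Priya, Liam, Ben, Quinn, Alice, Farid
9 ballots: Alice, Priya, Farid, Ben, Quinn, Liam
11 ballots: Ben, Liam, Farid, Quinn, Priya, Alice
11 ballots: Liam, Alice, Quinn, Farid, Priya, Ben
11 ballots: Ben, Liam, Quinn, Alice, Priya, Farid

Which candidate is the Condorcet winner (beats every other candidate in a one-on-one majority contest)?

Ben

Ben vs Liam: 42–20
Ben vs Quinn: 40–22
Ben vs Alice: 42–20
Ben vs Farid: 42–20
Ben vs Priya: 33–29
Ben beats every other candidate.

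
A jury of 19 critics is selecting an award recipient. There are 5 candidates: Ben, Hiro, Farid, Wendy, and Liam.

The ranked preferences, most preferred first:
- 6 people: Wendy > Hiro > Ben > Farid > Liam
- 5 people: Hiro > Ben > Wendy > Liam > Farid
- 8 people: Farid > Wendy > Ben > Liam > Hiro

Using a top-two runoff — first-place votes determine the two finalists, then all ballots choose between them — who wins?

Round 1 first-place votes: Ben 0, Hiro 5, Farid 8, Wendy 6, Liam 0. Farid and Wendy advance.
Runoff: Farid is ranked above Wendy on 8 ballots, Wendy above Farid on 11.

Wendy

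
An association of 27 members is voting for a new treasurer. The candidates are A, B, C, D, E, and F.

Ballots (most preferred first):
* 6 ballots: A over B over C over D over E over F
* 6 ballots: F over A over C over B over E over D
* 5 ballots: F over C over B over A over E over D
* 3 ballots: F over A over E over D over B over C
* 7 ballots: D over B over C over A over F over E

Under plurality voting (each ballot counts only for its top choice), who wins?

F

First-place votes: A 6, B 0, C 0, D 7, E 0, F 14.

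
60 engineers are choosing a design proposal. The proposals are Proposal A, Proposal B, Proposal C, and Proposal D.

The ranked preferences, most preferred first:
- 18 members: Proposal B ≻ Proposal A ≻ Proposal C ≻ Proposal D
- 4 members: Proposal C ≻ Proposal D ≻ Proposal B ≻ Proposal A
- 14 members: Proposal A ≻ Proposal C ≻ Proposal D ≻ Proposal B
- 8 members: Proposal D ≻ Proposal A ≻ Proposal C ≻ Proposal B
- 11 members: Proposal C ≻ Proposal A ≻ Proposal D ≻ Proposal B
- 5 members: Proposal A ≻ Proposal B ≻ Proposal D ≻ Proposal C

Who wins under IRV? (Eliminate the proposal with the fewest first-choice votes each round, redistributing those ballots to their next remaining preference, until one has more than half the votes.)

Proposal A

Round 1: Proposal A 19, Proposal B 18, Proposal C 15, Proposal D 8. Proposal D eliminated.
Round 2: Proposal A 27, Proposal B 18, Proposal C 15. Proposal C eliminated.
Round 3: Proposal A 38, Proposal B 22. Proposal A has a majority (≥31).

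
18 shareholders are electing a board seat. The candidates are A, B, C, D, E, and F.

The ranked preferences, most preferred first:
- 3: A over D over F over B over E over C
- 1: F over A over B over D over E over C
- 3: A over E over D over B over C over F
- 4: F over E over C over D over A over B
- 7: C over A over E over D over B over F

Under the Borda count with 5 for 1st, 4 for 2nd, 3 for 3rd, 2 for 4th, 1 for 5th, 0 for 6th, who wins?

A: 3×5 + 1×4 + 3×5 + 4×1 + 7×4 = 66
B: 3×2 + 1×3 + 3×2 + 4×0 + 7×1 = 22
C: 3×0 + 1×0 + 3×1 + 4×3 + 7×5 = 50
D: 3×4 + 1×2 + 3×3 + 4×2 + 7×2 = 45
E: 3×1 + 1×1 + 3×4 + 4×4 + 7×3 = 53
F: 3×3 + 1×5 + 3×0 + 4×5 + 7×0 = 34

A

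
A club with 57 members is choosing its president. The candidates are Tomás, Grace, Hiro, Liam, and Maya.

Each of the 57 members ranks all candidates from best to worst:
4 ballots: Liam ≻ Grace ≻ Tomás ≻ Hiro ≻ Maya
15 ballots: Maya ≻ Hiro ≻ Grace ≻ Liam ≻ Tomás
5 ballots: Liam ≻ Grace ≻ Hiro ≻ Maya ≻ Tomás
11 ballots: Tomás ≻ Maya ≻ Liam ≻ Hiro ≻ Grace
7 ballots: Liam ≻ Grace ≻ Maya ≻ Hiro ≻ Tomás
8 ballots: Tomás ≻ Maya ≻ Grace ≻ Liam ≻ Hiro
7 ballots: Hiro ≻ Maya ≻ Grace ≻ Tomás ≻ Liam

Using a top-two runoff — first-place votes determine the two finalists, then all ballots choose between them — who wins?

Liam

Round 1 first-place votes: Tomás 19, Grace 0, Hiro 7, Liam 16, Maya 15. Tomás and Liam advance.
Runoff: Tomás is ranked above Liam on 26 ballots, Liam above Tomás on 31.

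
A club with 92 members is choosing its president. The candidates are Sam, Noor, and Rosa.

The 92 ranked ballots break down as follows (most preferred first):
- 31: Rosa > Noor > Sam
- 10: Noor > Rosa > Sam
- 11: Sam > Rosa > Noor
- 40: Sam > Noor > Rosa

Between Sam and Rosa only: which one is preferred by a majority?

Sam is ranked above Rosa on 51 ballots; Rosa above Sam on 41.

Sam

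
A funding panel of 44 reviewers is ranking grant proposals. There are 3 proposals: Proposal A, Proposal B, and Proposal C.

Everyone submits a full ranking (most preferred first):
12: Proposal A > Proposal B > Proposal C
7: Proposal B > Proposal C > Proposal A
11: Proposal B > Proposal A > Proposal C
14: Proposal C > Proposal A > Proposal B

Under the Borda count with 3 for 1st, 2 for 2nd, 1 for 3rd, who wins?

Proposal A

Proposal A: 12×3 + 7×1 + 11×2 + 14×2 = 93
Proposal B: 12×2 + 7×3 + 11×3 + 14×1 = 92
Proposal C: 12×1 + 7×2 + 11×1 + 14×3 = 79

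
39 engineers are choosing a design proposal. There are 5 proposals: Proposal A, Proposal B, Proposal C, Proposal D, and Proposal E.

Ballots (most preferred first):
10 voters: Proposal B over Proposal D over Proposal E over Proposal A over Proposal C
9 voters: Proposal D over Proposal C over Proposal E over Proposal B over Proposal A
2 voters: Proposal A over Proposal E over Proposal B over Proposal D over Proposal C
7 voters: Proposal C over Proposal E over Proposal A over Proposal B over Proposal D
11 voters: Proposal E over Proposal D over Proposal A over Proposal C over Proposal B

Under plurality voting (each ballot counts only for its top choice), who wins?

First-place votes: Proposal A 2, Proposal B 10, Proposal C 7, Proposal D 9, Proposal E 11.

Proposal E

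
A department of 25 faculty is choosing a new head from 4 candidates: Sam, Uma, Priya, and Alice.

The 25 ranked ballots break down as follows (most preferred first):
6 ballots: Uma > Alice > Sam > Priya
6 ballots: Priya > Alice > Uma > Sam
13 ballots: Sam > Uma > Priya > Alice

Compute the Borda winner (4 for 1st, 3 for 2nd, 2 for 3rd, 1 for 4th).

Sam: 6×2 + 6×1 + 13×4 = 70
Uma: 6×4 + 6×2 + 13×3 = 75
Priya: 6×1 + 6×4 + 13×2 = 56
Alice: 6×3 + 6×3 + 13×1 = 49

Uma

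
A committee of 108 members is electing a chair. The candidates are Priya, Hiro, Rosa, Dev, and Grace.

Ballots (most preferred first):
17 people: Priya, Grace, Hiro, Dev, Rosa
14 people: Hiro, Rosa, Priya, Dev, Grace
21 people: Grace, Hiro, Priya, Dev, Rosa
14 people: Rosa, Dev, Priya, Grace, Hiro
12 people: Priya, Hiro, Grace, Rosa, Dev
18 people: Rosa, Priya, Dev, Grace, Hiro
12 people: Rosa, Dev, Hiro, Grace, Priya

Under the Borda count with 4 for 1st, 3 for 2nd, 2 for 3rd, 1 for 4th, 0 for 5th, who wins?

Priya

Priya: 17×4 + 14×2 + 21×2 + 14×2 + 12×4 + 18×3 + 12×0 = 268
Hiro: 17×2 + 14×4 + 21×3 + 14×0 + 12×3 + 18×0 + 12×2 = 213
Rosa: 17×0 + 14×3 + 21×0 + 14×4 + 12×1 + 18×4 + 12×4 = 230
Dev: 17×1 + 14×1 + 21×1 + 14×3 + 12×0 + 18×2 + 12×3 = 166
Grace: 17×3 + 14×0 + 21×4 + 14×1 + 12×2 + 18×1 + 12×1 = 203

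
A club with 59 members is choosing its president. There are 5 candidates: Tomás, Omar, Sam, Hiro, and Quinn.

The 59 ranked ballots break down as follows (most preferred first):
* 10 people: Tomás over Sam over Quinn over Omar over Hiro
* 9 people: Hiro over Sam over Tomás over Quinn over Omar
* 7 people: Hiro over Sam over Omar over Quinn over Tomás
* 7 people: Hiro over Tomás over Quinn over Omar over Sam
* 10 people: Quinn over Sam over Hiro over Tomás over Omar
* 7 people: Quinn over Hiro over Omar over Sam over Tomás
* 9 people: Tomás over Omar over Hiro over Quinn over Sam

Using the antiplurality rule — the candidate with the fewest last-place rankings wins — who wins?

Last-place votes: Tomás 14, Omar 19, Sam 16, Hiro 10, Quinn 0.

Quinn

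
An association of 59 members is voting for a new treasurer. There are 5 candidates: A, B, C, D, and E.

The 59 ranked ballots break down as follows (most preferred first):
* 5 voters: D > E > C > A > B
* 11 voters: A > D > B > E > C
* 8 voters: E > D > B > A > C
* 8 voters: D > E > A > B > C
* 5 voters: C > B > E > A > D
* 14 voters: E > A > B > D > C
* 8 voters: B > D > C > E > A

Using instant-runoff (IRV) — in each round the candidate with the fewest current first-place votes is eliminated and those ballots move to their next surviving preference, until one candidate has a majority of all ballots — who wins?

Round 1: A 11, B 8, C 5, D 13, E 22. C eliminated.
Round 2: A 11, B 13, D 13, E 22. A eliminated.
Round 3: B 13, D 24, E 22. B eliminated.
Round 4: D 32, E 27. D has a majority (≥30).

D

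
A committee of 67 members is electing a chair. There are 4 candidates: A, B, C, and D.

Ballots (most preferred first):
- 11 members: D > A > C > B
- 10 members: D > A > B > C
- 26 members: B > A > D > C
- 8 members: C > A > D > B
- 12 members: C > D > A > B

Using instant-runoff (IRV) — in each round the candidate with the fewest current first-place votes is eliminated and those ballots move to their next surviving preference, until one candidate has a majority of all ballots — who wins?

D

Round 1: A 0, B 26, C 20, D 21. A eliminated.
Round 2: B 26, C 20, D 21. C eliminated.
Round 3: B 26, D 41. D has a majority (≥34).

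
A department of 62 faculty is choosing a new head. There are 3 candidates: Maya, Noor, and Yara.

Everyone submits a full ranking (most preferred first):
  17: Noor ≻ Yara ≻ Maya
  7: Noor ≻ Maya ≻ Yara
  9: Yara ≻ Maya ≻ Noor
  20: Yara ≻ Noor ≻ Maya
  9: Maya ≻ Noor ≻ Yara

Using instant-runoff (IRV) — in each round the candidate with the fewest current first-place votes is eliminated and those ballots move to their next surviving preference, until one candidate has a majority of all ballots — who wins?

Noor

Round 1: Maya 9, Noor 24, Yara 29. Maya eliminated.
Round 2: Noor 33, Yara 29. Noor has a majority (≥32).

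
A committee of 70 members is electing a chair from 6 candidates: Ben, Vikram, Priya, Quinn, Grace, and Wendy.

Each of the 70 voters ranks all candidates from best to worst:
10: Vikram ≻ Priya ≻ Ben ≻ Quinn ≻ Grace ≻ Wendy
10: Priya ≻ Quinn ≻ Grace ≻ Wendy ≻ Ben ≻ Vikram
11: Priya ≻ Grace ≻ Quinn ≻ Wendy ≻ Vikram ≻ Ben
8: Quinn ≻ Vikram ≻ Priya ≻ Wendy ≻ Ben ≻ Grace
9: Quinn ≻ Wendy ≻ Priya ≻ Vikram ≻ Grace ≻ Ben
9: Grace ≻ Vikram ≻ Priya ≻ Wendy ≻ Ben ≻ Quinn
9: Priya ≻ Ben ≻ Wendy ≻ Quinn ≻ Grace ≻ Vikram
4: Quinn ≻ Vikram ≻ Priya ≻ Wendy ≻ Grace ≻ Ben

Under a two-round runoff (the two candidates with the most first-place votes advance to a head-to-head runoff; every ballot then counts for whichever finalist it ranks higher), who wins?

Priya

Round 1 first-place votes: Ben 0, Vikram 10, Priya 30, Quinn 21, Grace 9, Wendy 0. Priya and Quinn advance.
Runoff: Priya is ranked above Quinn on 49 ballots, Quinn above Priya on 21.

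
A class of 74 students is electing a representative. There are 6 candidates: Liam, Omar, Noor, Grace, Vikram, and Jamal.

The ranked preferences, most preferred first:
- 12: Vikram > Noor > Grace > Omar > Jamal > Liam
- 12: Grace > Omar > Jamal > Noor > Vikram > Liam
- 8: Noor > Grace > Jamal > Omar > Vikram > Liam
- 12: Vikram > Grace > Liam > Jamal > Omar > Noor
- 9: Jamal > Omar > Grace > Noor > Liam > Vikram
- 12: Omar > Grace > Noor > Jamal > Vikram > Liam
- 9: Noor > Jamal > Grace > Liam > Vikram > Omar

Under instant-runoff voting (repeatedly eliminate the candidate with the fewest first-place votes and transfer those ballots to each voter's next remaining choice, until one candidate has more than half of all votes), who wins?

Round 1: Liam 0, Omar 12, Noor 17, Grace 12, Vikram 24, Jamal 9. Liam eliminated.
Round 2: Omar 12, Noor 17, Grace 12, Vikram 24, Jamal 9. Jamal eliminated.
Round 3: Omar 21, Noor 17, Grace 12, Vikram 24. Grace eliminated.
Round 4: Omar 33, Noor 17, Vikram 24. Noor eliminated.
Round 5: Omar 41, Vikram 33. Omar has a majority (≥38).

Omar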